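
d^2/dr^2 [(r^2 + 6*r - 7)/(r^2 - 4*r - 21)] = 4*(5*r^3 + 21*r^2 + 231*r - 161)/(r^6 - 12*r^5 - 15*r^4 + 440*r^3 + 315*r^2 - 5292*r - 9261)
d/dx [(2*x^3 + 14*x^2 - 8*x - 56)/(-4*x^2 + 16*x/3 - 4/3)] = 3*(-3*x^4 + 8*x^3 + 13*x^2 - 182*x + 116)/(2*(9*x^4 - 24*x^3 + 22*x^2 - 8*x + 1))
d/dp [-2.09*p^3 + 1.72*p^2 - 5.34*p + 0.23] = -6.27*p^2 + 3.44*p - 5.34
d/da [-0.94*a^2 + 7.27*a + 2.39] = 7.27 - 1.88*a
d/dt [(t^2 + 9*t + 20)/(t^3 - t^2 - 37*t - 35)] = (-t^2 - 8*t + 17)/(t^4 - 12*t^3 + 22*t^2 + 84*t + 49)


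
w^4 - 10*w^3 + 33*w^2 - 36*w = w*(w - 4)*(w - 3)^2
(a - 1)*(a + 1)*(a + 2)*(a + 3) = a^4 + 5*a^3 + 5*a^2 - 5*a - 6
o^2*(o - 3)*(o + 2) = o^4 - o^3 - 6*o^2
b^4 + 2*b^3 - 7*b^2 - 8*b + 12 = (b - 2)*(b - 1)*(b + 2)*(b + 3)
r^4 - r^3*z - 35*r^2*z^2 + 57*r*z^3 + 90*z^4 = (r - 5*z)*(r - 3*z)*(r + z)*(r + 6*z)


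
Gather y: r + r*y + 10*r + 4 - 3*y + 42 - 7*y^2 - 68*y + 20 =11*r - 7*y^2 + y*(r - 71) + 66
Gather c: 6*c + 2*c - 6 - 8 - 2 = 8*c - 16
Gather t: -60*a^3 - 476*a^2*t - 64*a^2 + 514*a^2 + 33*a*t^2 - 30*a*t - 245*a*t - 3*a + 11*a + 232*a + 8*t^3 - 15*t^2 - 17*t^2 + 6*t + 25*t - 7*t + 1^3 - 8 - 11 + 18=-60*a^3 + 450*a^2 + 240*a + 8*t^3 + t^2*(33*a - 32) + t*(-476*a^2 - 275*a + 24)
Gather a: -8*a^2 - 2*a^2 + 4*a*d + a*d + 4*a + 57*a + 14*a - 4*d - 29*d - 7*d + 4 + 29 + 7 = -10*a^2 + a*(5*d + 75) - 40*d + 40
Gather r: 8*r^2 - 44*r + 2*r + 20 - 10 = 8*r^2 - 42*r + 10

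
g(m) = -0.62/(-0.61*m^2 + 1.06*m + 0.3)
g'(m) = -0.62*(1.22*m - 1.06)/(-0.61*m^2 + 1.06*m + 0.3)^2 = (0.6572 - 0.7564*m)/(-0.61*m^2 + 1.06*m + 0.3)^2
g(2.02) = 12.96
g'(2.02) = -380.39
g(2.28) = 1.36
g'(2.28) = -5.17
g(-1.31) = 0.29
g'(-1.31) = 0.36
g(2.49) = 0.74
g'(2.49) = -1.73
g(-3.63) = 0.05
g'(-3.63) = 0.03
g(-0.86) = 0.58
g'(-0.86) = 1.16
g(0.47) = -0.93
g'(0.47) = 0.69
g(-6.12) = 0.02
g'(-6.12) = 0.01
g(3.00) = 0.31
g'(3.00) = -0.40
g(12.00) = 0.01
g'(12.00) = -0.00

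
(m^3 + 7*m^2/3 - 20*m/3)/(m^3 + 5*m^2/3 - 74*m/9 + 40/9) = 3*m/(3*m - 2)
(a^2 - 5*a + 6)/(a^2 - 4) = (a - 3)/(a + 2)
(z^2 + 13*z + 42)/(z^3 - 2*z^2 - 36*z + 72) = (z + 7)/(z^2 - 8*z + 12)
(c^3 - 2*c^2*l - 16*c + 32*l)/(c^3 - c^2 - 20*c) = (c^2 - 2*c*l - 4*c + 8*l)/(c*(c - 5))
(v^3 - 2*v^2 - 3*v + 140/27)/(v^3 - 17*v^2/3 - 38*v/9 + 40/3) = (v - 7/3)/(v - 6)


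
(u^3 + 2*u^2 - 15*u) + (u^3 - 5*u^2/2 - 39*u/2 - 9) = 2*u^3 - u^2/2 - 69*u/2 - 9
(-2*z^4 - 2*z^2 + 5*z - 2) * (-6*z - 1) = 12*z^5 + 2*z^4 + 12*z^3 - 28*z^2 + 7*z + 2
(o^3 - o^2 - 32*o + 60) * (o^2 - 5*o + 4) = o^5 - 6*o^4 - 23*o^3 + 216*o^2 - 428*o + 240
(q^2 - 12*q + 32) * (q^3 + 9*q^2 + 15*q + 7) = q^5 - 3*q^4 - 61*q^3 + 115*q^2 + 396*q + 224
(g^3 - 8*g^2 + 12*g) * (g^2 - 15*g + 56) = g^5 - 23*g^4 + 188*g^3 - 628*g^2 + 672*g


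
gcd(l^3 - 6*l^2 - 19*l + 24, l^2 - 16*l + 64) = l - 8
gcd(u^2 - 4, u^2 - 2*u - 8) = u + 2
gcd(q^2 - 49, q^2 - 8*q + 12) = 1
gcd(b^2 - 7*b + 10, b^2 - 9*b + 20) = b - 5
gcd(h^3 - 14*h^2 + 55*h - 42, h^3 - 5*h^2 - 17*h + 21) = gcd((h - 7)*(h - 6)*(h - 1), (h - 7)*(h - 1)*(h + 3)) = h^2 - 8*h + 7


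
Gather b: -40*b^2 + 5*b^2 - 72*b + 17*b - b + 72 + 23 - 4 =-35*b^2 - 56*b + 91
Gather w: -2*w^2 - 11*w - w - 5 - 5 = -2*w^2 - 12*w - 10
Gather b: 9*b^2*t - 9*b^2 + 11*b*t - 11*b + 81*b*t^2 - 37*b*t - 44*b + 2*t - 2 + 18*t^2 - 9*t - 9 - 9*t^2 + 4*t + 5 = b^2*(9*t - 9) + b*(81*t^2 - 26*t - 55) + 9*t^2 - 3*t - 6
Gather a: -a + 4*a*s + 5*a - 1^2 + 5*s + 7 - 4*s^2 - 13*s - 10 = a*(4*s + 4) - 4*s^2 - 8*s - 4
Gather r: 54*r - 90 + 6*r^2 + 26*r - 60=6*r^2 + 80*r - 150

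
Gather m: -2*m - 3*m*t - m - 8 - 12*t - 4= m*(-3*t - 3) - 12*t - 12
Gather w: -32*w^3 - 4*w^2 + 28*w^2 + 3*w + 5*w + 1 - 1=-32*w^3 + 24*w^2 + 8*w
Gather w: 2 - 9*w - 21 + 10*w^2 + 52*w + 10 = 10*w^2 + 43*w - 9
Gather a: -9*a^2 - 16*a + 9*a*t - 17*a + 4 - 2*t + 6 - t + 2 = -9*a^2 + a*(9*t - 33) - 3*t + 12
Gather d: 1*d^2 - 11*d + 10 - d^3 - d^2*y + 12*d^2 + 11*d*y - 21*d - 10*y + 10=-d^3 + d^2*(13 - y) + d*(11*y - 32) - 10*y + 20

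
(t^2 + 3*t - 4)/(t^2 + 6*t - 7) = (t + 4)/(t + 7)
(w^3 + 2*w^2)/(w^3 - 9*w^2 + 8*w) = w*(w + 2)/(w^2 - 9*w + 8)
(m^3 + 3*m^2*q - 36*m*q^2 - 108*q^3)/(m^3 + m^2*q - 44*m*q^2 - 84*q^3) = (-m^2 + 3*m*q + 18*q^2)/(-m^2 + 5*m*q + 14*q^2)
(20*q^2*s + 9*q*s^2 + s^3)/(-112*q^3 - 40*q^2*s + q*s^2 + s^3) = s*(-5*q - s)/(28*q^2 + 3*q*s - s^2)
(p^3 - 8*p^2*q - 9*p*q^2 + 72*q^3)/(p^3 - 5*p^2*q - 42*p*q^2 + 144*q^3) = (p + 3*q)/(p + 6*q)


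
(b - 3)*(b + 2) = b^2 - b - 6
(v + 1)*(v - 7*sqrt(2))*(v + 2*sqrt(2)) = v^3 - 5*sqrt(2)*v^2 + v^2 - 28*v - 5*sqrt(2)*v - 28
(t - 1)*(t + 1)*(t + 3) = t^3 + 3*t^2 - t - 3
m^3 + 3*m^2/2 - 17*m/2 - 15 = (m - 3)*(m + 2)*(m + 5/2)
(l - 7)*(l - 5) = l^2 - 12*l + 35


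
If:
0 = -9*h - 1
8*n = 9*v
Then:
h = -1/9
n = 9*v/8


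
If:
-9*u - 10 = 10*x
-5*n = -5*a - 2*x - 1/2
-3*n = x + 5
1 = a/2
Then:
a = 2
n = 1/22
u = 455/99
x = -113/22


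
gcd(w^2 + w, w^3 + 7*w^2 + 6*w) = w^2 + w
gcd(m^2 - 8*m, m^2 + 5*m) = m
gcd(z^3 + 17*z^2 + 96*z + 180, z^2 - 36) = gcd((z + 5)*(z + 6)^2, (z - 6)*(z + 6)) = z + 6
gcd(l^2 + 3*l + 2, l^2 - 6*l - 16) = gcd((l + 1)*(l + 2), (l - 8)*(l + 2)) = l + 2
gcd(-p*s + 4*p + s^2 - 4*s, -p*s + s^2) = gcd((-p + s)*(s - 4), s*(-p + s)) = p - s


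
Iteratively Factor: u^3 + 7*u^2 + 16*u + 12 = (u + 2)*(u^2 + 5*u + 6) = (u + 2)^2*(u + 3)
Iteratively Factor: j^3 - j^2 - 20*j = (j + 4)*(j^2 - 5*j) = j*(j + 4)*(j - 5)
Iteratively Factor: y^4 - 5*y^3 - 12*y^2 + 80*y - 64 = (y + 4)*(y^3 - 9*y^2 + 24*y - 16) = (y - 1)*(y + 4)*(y^2 - 8*y + 16) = (y - 4)*(y - 1)*(y + 4)*(y - 4)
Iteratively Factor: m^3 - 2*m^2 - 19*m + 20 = (m - 5)*(m^2 + 3*m - 4) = (m - 5)*(m - 1)*(m + 4)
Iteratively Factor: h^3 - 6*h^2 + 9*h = (h - 3)*(h^2 - 3*h) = (h - 3)^2*(h)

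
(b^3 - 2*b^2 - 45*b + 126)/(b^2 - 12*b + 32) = (b^3 - 2*b^2 - 45*b + 126)/(b^2 - 12*b + 32)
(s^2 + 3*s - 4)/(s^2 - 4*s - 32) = (s - 1)/(s - 8)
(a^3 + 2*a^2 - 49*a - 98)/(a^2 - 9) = (a^3 + 2*a^2 - 49*a - 98)/(a^2 - 9)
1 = 1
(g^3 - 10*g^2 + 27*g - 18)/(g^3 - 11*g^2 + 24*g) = (g^2 - 7*g + 6)/(g*(g - 8))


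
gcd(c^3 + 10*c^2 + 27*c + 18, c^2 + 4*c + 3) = c^2 + 4*c + 3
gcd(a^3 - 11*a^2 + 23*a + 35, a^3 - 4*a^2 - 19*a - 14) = a^2 - 6*a - 7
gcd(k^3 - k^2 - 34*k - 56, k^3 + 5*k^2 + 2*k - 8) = k^2 + 6*k + 8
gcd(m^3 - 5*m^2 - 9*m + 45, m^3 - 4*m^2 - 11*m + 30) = m^2 - 2*m - 15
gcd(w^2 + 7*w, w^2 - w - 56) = w + 7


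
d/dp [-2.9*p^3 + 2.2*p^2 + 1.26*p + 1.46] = -8.7*p^2 + 4.4*p + 1.26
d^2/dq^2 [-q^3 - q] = -6*q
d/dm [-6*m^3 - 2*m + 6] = -18*m^2 - 2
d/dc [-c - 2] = -1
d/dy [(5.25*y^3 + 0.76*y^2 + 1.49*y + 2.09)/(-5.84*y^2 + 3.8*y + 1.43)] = (-30.66*y^4 + 39.9*y^3 + 34.1121*y^2 + 26.5848*y - 5.8113)/(34.1056*y^4 - 44.384*y^3 - 2.2624*y^2 + 10.868*y + 2.0449)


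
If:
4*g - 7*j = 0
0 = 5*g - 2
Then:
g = 2/5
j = 8/35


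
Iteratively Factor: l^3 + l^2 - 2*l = (l - 1)*(l^2 + 2*l) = l*(l - 1)*(l + 2)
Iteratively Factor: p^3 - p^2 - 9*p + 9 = (p - 1)*(p^2 - 9) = (p - 3)*(p - 1)*(p + 3)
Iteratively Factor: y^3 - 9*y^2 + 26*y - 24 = (y - 2)*(y^2 - 7*y + 12) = (y - 3)*(y - 2)*(y - 4)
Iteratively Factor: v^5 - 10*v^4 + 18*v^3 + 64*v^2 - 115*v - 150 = (v + 1)*(v^4 - 11*v^3 + 29*v^2 + 35*v - 150) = (v - 5)*(v + 1)*(v^3 - 6*v^2 - v + 30) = (v - 5)^2*(v + 1)*(v^2 - v - 6) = (v - 5)^2*(v + 1)*(v + 2)*(v - 3)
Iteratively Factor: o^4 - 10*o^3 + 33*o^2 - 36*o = (o)*(o^3 - 10*o^2 + 33*o - 36) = o*(o - 4)*(o^2 - 6*o + 9) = o*(o - 4)*(o - 3)*(o - 3)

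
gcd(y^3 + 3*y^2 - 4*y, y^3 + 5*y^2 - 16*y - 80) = y + 4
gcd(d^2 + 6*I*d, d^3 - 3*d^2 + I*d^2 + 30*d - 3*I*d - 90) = d + 6*I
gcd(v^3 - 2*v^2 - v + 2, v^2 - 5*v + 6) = v - 2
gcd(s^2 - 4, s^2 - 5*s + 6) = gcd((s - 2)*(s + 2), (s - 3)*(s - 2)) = s - 2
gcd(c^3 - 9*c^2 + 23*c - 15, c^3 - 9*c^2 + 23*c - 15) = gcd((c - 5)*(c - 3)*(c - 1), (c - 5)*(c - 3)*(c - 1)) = c^3 - 9*c^2 + 23*c - 15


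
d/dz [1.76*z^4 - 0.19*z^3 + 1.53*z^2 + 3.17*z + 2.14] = 7.04*z^3 - 0.57*z^2 + 3.06*z + 3.17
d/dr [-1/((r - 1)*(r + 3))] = 2*(r + 1)/((r - 1)^2*(r + 3)^2)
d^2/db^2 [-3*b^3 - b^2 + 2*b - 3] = -18*b - 2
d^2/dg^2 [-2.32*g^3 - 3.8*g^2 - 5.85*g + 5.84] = -13.92*g - 7.6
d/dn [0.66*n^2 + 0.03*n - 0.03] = 1.32*n + 0.03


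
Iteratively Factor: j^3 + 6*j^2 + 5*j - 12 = (j + 4)*(j^2 + 2*j - 3) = (j - 1)*(j + 4)*(j + 3)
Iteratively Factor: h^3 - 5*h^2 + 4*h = (h)*(h^2 - 5*h + 4) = h*(h - 4)*(h - 1)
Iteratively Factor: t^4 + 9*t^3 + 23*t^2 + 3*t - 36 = (t + 3)*(t^3 + 6*t^2 + 5*t - 12) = (t + 3)^2*(t^2 + 3*t - 4) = (t + 3)^2*(t + 4)*(t - 1)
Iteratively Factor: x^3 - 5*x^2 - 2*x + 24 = (x + 2)*(x^2 - 7*x + 12) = (x - 3)*(x + 2)*(x - 4)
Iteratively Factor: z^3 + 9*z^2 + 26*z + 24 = (z + 2)*(z^2 + 7*z + 12) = (z + 2)*(z + 4)*(z + 3)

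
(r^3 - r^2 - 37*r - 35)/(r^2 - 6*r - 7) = r + 5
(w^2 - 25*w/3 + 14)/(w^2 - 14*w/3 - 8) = (3*w - 7)/(3*w + 4)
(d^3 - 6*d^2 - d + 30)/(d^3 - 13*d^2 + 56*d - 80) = (d^2 - d - 6)/(d^2 - 8*d + 16)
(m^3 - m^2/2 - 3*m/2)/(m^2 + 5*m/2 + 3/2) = m*(2*m - 3)/(2*m + 3)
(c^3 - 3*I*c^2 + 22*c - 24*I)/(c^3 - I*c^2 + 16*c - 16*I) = (c - 6*I)/(c - 4*I)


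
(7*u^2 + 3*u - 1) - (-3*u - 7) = 7*u^2 + 6*u + 6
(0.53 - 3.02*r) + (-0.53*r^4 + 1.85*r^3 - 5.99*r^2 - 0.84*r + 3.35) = -0.53*r^4 + 1.85*r^3 - 5.99*r^2 - 3.86*r + 3.88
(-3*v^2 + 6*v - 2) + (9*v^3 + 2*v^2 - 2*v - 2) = 9*v^3 - v^2 + 4*v - 4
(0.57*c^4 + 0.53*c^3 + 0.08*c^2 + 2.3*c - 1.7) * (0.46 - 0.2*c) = -0.114*c^5 + 0.1562*c^4 + 0.2278*c^3 - 0.4232*c^2 + 1.398*c - 0.782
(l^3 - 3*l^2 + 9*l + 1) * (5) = 5*l^3 - 15*l^2 + 45*l + 5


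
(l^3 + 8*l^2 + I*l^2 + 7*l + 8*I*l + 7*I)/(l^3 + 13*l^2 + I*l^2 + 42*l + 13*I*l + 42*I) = (l + 1)/(l + 6)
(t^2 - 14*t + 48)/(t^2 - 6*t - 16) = (t - 6)/(t + 2)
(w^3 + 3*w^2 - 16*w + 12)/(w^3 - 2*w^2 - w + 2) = (w + 6)/(w + 1)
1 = 1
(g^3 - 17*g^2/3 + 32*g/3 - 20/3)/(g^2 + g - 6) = (3*g^2 - 11*g + 10)/(3*(g + 3))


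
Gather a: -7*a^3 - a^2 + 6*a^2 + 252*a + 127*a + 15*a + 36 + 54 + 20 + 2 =-7*a^3 + 5*a^2 + 394*a + 112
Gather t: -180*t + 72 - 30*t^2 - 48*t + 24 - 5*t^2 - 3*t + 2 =-35*t^2 - 231*t + 98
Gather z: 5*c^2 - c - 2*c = 5*c^2 - 3*c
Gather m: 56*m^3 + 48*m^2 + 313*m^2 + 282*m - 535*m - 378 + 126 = 56*m^3 + 361*m^2 - 253*m - 252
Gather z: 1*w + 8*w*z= 8*w*z + w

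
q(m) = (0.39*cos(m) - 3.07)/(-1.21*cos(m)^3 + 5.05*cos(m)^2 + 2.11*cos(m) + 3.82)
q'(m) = (0.39*cos(m) - 3.07)*(-3.63*sin(m)*cos(m)^2 + 10.1*sin(m)*cos(m) + 2.11*sin(m))/(-1.21*cos(m)^3 + 5.05*cos(m)^2 + 2.11*cos(m) + 3.82)^2 - 0.39*sin(m)/(-1.21*cos(m)^3 + 5.05*cos(m)^2 + 2.11*cos(m) + 3.82)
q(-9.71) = -0.46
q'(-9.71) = 0.17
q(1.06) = -0.49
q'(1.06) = -0.50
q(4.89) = -0.69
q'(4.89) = 0.68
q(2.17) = -0.74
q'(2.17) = 0.58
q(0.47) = -0.31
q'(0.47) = -0.15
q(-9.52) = -0.44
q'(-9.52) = 0.06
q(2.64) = -0.51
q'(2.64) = 0.32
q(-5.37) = -0.42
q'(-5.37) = -0.39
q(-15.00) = -0.59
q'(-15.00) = -0.48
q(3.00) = -0.44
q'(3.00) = 0.08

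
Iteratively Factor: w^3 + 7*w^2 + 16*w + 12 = (w + 3)*(w^2 + 4*w + 4) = (w + 2)*(w + 3)*(w + 2)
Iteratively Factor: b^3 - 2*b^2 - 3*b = (b - 3)*(b^2 + b) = b*(b - 3)*(b + 1)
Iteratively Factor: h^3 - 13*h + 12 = (h + 4)*(h^2 - 4*h + 3) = (h - 1)*(h + 4)*(h - 3)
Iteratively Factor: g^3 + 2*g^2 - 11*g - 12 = (g - 3)*(g^2 + 5*g + 4) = (g - 3)*(g + 4)*(g + 1)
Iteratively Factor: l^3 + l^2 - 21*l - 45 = (l - 5)*(l^2 + 6*l + 9) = (l - 5)*(l + 3)*(l + 3)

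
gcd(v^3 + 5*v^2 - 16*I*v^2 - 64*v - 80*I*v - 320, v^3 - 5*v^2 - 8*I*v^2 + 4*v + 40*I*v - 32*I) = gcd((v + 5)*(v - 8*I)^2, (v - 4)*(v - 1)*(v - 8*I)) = v - 8*I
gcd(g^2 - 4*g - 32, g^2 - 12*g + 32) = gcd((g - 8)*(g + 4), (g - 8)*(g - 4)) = g - 8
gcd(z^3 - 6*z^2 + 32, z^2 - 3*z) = 1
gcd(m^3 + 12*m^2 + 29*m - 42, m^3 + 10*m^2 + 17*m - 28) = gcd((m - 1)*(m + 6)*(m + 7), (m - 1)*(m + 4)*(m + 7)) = m^2 + 6*m - 7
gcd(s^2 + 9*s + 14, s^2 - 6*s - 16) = s + 2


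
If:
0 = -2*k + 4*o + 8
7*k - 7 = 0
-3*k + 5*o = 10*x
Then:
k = 1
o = -3/2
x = -21/20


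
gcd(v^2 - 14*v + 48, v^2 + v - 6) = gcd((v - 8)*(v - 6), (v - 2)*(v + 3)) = 1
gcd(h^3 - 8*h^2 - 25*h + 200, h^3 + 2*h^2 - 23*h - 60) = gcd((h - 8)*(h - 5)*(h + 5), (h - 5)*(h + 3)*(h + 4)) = h - 5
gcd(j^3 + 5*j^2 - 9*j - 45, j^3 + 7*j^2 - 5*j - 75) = j^2 + 2*j - 15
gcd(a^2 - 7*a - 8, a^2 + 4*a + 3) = a + 1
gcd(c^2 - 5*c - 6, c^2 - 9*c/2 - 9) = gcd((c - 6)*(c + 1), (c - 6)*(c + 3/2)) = c - 6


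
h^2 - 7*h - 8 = (h - 8)*(h + 1)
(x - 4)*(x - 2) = x^2 - 6*x + 8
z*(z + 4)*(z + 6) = z^3 + 10*z^2 + 24*z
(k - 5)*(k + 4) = k^2 - k - 20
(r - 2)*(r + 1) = r^2 - r - 2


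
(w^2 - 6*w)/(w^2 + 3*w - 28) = w*(w - 6)/(w^2 + 3*w - 28)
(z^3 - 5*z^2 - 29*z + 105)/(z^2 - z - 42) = (z^2 + 2*z - 15)/(z + 6)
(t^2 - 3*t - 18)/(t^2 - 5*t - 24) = (t - 6)/(t - 8)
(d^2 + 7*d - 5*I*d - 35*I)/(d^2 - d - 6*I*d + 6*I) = (d^2 + 7*d - 5*I*d - 35*I)/(d^2 - d - 6*I*d + 6*I)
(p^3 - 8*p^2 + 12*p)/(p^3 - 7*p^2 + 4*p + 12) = p/(p + 1)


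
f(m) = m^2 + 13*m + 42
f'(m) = 2*m + 13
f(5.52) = 144.23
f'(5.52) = 24.04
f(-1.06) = 29.34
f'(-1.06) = 10.88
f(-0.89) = 31.22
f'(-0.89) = 11.22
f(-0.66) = 33.86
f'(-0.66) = 11.68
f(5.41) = 141.60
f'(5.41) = 23.82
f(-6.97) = -0.03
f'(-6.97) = -0.94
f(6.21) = 161.29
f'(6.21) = 25.42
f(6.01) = 156.25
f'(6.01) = 25.02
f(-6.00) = 0.00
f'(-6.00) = 1.00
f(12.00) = 342.00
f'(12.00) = 37.00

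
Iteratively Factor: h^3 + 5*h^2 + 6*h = (h)*(h^2 + 5*h + 6) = h*(h + 2)*(h + 3)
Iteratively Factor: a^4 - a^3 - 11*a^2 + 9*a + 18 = (a + 3)*(a^3 - 4*a^2 + a + 6) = (a - 2)*(a + 3)*(a^2 - 2*a - 3) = (a - 2)*(a + 1)*(a + 3)*(a - 3)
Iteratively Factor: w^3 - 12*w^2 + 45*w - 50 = (w - 5)*(w^2 - 7*w + 10) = (w - 5)^2*(w - 2)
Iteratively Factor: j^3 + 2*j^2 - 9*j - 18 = (j - 3)*(j^2 + 5*j + 6) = (j - 3)*(j + 2)*(j + 3)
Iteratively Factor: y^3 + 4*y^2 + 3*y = (y)*(y^2 + 4*y + 3) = y*(y + 3)*(y + 1)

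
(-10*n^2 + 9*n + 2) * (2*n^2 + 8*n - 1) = -20*n^4 - 62*n^3 + 86*n^2 + 7*n - 2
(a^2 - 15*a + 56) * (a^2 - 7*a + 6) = a^4 - 22*a^3 + 167*a^2 - 482*a + 336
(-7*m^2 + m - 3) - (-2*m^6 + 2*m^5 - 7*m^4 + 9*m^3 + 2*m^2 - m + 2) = 2*m^6 - 2*m^5 + 7*m^4 - 9*m^3 - 9*m^2 + 2*m - 5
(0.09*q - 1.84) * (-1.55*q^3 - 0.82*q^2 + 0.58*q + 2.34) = -0.1395*q^4 + 2.7782*q^3 + 1.561*q^2 - 0.8566*q - 4.3056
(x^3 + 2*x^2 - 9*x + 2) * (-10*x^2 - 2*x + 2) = -10*x^5 - 22*x^4 + 88*x^3 + 2*x^2 - 22*x + 4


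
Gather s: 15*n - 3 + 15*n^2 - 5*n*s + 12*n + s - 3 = 15*n^2 + 27*n + s*(1 - 5*n) - 6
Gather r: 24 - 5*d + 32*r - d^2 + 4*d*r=-d^2 - 5*d + r*(4*d + 32) + 24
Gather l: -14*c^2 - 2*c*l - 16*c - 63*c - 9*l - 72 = -14*c^2 - 79*c + l*(-2*c - 9) - 72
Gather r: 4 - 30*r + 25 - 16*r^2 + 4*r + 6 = -16*r^2 - 26*r + 35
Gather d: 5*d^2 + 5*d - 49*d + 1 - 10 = 5*d^2 - 44*d - 9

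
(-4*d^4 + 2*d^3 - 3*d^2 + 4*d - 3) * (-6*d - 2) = 24*d^5 - 4*d^4 + 14*d^3 - 18*d^2 + 10*d + 6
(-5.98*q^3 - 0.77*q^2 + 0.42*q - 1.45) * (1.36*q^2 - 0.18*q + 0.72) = -8.1328*q^5 + 0.0291999999999999*q^4 - 3.5958*q^3 - 2.602*q^2 + 0.5634*q - 1.044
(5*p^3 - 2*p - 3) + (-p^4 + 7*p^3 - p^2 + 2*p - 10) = -p^4 + 12*p^3 - p^2 - 13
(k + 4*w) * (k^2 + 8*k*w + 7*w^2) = k^3 + 12*k^2*w + 39*k*w^2 + 28*w^3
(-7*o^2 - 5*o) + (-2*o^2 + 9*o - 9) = -9*o^2 + 4*o - 9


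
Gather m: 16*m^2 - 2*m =16*m^2 - 2*m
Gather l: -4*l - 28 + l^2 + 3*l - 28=l^2 - l - 56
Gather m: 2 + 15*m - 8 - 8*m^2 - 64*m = -8*m^2 - 49*m - 6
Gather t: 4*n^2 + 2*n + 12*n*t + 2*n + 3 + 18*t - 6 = 4*n^2 + 4*n + t*(12*n + 18) - 3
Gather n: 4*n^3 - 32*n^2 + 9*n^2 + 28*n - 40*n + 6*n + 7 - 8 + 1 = 4*n^3 - 23*n^2 - 6*n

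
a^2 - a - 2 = (a - 2)*(a + 1)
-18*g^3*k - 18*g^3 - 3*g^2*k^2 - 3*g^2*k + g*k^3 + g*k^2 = (-6*g + k)*(3*g + k)*(g*k + g)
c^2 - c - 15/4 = (c - 5/2)*(c + 3/2)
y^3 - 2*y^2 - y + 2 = (y - 2)*(y - 1)*(y + 1)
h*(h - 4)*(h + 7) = h^3 + 3*h^2 - 28*h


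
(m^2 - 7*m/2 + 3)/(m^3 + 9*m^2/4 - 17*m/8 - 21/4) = 4*(m - 2)/(4*m^2 + 15*m + 14)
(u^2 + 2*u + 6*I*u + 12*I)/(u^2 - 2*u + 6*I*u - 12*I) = (u + 2)/(u - 2)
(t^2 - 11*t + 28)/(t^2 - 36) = (t^2 - 11*t + 28)/(t^2 - 36)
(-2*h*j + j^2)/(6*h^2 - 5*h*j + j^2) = -j/(3*h - j)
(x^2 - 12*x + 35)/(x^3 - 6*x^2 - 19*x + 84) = (x - 5)/(x^2 + x - 12)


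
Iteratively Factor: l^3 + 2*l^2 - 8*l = (l + 4)*(l^2 - 2*l) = (l - 2)*(l + 4)*(l)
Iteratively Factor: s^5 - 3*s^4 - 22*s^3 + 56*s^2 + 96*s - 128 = (s - 1)*(s^4 - 2*s^3 - 24*s^2 + 32*s + 128) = (s - 1)*(s + 2)*(s^3 - 4*s^2 - 16*s + 64) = (s - 1)*(s + 2)*(s + 4)*(s^2 - 8*s + 16) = (s - 4)*(s - 1)*(s + 2)*(s + 4)*(s - 4)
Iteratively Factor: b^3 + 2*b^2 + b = (b)*(b^2 + 2*b + 1) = b*(b + 1)*(b + 1)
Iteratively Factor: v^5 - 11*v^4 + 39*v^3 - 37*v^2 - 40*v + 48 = (v - 4)*(v^4 - 7*v^3 + 11*v^2 + 7*v - 12) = (v - 4)*(v - 3)*(v^3 - 4*v^2 - v + 4) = (v - 4)*(v - 3)*(v - 1)*(v^2 - 3*v - 4) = (v - 4)^2*(v - 3)*(v - 1)*(v + 1)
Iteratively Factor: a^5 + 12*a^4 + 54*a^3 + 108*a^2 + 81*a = (a + 3)*(a^4 + 9*a^3 + 27*a^2 + 27*a) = (a + 3)^2*(a^3 + 6*a^2 + 9*a) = a*(a + 3)^2*(a^2 + 6*a + 9) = a*(a + 3)^3*(a + 3)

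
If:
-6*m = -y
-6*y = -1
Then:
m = 1/36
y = 1/6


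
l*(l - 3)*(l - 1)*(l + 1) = l^4 - 3*l^3 - l^2 + 3*l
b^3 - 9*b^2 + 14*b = b*(b - 7)*(b - 2)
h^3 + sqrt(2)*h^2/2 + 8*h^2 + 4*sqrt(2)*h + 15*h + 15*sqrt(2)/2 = (h + 3)*(h + 5)*(h + sqrt(2)/2)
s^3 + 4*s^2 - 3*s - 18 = (s - 2)*(s + 3)^2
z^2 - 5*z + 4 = (z - 4)*(z - 1)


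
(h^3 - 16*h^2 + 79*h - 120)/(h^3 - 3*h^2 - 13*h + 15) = (h^2 - 11*h + 24)/(h^2 + 2*h - 3)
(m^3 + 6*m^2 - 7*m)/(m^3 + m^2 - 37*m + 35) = m/(m - 5)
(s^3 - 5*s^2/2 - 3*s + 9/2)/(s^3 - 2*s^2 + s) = (2*s^2 - 3*s - 9)/(2*s*(s - 1))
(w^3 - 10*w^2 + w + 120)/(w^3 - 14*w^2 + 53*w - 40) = (w + 3)/(w - 1)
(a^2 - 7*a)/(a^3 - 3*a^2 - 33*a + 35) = a/(a^2 + 4*a - 5)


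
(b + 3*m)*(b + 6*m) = b^2 + 9*b*m + 18*m^2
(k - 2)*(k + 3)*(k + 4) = k^3 + 5*k^2 - 2*k - 24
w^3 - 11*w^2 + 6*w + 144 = (w - 8)*(w - 6)*(w + 3)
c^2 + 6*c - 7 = (c - 1)*(c + 7)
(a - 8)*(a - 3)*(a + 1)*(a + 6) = a^4 - 4*a^3 - 47*a^2 + 102*a + 144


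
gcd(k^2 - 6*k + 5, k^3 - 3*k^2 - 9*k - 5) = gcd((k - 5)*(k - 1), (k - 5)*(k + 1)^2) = k - 5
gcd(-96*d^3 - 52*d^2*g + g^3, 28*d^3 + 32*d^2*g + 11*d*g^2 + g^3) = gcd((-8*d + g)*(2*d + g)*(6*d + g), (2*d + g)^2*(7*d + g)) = 2*d + g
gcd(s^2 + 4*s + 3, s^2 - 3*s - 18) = s + 3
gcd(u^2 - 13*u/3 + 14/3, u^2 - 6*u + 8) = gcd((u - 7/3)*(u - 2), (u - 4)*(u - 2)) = u - 2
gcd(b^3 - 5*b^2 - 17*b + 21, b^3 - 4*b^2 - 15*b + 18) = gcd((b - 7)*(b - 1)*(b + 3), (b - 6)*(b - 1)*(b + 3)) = b^2 + 2*b - 3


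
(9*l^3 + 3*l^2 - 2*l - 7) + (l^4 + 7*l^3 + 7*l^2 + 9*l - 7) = l^4 + 16*l^3 + 10*l^2 + 7*l - 14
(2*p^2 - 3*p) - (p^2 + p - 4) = p^2 - 4*p + 4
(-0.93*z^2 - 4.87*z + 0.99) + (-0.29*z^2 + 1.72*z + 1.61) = -1.22*z^2 - 3.15*z + 2.6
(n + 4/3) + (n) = 2*n + 4/3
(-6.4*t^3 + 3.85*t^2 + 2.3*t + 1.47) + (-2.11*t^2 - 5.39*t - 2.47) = -6.4*t^3 + 1.74*t^2 - 3.09*t - 1.0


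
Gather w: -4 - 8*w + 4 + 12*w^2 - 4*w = 12*w^2 - 12*w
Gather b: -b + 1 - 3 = -b - 2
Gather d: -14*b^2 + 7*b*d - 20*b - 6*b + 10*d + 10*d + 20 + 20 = -14*b^2 - 26*b + d*(7*b + 20) + 40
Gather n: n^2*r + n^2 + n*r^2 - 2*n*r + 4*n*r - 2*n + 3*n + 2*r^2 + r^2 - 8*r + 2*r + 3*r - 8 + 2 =n^2*(r + 1) + n*(r^2 + 2*r + 1) + 3*r^2 - 3*r - 6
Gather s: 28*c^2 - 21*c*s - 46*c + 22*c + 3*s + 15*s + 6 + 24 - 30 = 28*c^2 - 24*c + s*(18 - 21*c)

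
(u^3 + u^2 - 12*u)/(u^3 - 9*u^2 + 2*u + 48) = u*(u + 4)/(u^2 - 6*u - 16)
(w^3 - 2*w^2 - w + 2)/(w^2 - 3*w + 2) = w + 1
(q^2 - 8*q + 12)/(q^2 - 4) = (q - 6)/(q + 2)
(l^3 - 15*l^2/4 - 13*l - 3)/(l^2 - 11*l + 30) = (4*l^2 + 9*l + 2)/(4*(l - 5))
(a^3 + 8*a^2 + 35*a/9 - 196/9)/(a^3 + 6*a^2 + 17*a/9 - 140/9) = (a + 7)/(a + 5)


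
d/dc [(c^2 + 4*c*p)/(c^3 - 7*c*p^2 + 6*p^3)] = (-c*(c + 4*p)*(3*c^2 - 7*p^2) + 2*(c + 2*p)*(c^3 - 7*c*p^2 + 6*p^3))/(c^3 - 7*c*p^2 + 6*p^3)^2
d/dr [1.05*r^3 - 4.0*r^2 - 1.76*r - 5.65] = 3.15*r^2 - 8.0*r - 1.76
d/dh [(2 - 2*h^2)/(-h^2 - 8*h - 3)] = 16*(h^2 + h + 1)/(h^4 + 16*h^3 + 70*h^2 + 48*h + 9)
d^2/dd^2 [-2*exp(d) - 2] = -2*exp(d)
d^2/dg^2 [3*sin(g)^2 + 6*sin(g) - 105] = -6*sin(g) + 6*cos(2*g)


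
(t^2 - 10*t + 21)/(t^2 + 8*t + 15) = (t^2 - 10*t + 21)/(t^2 + 8*t + 15)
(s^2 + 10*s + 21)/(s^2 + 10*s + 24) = (s^2 + 10*s + 21)/(s^2 + 10*s + 24)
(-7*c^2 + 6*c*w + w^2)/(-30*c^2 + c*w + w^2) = (-7*c^2 + 6*c*w + w^2)/(-30*c^2 + c*w + w^2)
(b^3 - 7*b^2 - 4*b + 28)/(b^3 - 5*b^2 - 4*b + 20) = (b - 7)/(b - 5)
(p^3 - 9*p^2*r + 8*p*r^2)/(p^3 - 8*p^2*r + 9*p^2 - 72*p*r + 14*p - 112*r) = p*(p - r)/(p^2 + 9*p + 14)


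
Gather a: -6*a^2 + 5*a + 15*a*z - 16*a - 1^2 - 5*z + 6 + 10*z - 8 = -6*a^2 + a*(15*z - 11) + 5*z - 3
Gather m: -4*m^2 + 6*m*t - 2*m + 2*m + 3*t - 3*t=-4*m^2 + 6*m*t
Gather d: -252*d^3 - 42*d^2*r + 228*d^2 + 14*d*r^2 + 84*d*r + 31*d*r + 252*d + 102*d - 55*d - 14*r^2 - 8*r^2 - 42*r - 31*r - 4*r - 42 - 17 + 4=-252*d^3 + d^2*(228 - 42*r) + d*(14*r^2 + 115*r + 299) - 22*r^2 - 77*r - 55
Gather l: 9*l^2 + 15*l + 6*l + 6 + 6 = 9*l^2 + 21*l + 12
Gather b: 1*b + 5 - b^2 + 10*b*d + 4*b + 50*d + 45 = -b^2 + b*(10*d + 5) + 50*d + 50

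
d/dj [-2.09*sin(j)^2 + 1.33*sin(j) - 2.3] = (1.33 - 4.18*sin(j))*cos(j)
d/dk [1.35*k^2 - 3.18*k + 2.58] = 2.7*k - 3.18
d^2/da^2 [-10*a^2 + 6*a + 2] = -20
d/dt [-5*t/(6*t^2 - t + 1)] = 5*(6*t^2 - 1)/(36*t^4 - 12*t^3 + 13*t^2 - 2*t + 1)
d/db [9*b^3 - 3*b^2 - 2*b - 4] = 27*b^2 - 6*b - 2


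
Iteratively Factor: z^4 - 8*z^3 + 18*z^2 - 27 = (z - 3)*(z^3 - 5*z^2 + 3*z + 9) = (z - 3)*(z + 1)*(z^2 - 6*z + 9) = (z - 3)^2*(z + 1)*(z - 3)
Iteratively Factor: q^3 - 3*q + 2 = (q - 1)*(q^2 + q - 2) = (q - 1)^2*(q + 2)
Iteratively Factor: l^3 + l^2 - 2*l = (l - 1)*(l^2 + 2*l) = l*(l - 1)*(l + 2)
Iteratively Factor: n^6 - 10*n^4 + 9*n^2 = (n - 3)*(n^5 + 3*n^4 - n^3 - 3*n^2) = (n - 3)*(n + 3)*(n^4 - n^2) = n*(n - 3)*(n + 3)*(n^3 - n) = n*(n - 3)*(n - 1)*(n + 3)*(n^2 + n) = n*(n - 3)*(n - 1)*(n + 1)*(n + 3)*(n)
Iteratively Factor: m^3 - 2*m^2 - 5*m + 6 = (m - 1)*(m^2 - m - 6) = (m - 1)*(m + 2)*(m - 3)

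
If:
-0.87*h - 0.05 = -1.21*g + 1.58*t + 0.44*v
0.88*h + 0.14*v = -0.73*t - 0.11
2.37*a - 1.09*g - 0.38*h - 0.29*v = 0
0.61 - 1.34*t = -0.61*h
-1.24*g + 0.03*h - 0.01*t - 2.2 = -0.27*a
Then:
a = -2.28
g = -2.25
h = 0.95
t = 0.89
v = -11.37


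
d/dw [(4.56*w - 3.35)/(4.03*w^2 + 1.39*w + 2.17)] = (-18.3768*w^2 + 27.001*w + 14.5517)/(16.2409*w^4 + 11.2034*w^3 + 19.4223*w^2 + 6.0326*w + 4.7089)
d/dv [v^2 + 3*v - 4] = 2*v + 3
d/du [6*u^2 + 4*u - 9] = 12*u + 4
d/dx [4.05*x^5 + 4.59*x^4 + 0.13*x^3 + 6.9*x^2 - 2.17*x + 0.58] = 20.25*x^4 + 18.36*x^3 + 0.39*x^2 + 13.8*x - 2.17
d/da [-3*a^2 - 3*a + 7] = -6*a - 3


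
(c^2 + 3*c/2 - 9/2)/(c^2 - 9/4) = 2*(c + 3)/(2*c + 3)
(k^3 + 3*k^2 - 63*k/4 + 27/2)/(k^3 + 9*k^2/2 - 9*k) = (k - 3/2)/k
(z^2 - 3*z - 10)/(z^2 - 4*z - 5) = (z + 2)/(z + 1)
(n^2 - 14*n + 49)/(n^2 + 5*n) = (n^2 - 14*n + 49)/(n*(n + 5))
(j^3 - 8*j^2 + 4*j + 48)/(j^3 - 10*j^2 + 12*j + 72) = (j - 4)/(j - 6)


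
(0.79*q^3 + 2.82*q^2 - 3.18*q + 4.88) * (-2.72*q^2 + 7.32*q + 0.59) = -2.1488*q^5 - 1.8876*q^4 + 29.7581*q^3 - 34.8874*q^2 + 33.8454*q + 2.8792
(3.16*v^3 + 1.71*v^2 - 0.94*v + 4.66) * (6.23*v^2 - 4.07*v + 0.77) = 19.6868*v^5 - 2.2079*v^4 - 10.3827*v^3 + 34.1743*v^2 - 19.69*v + 3.5882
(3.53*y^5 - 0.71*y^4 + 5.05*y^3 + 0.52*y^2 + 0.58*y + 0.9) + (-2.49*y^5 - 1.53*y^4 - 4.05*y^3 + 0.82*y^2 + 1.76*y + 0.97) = 1.04*y^5 - 2.24*y^4 + 1.0*y^3 + 1.34*y^2 + 2.34*y + 1.87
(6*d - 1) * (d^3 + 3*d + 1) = 6*d^4 - d^3 + 18*d^2 + 3*d - 1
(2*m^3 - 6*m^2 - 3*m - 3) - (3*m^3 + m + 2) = -m^3 - 6*m^2 - 4*m - 5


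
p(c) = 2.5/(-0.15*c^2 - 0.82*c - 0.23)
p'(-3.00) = -0.26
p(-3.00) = 2.84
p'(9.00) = 0.02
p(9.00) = -0.13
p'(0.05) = 28.35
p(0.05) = -9.21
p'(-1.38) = 2.68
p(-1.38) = 4.06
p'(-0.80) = 13.31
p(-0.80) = 7.58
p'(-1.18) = 4.17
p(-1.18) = 4.73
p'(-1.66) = 1.56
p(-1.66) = 3.48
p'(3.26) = 0.22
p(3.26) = -0.56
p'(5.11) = 0.08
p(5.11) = -0.30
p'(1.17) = 1.50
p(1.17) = -1.79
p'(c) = 2.5*(0.3*c + 0.82)/(-0.15*c^2 - 0.82*c - 0.23)^2 = (0.75*c + 2.05)/(0.15*c^2 + 0.82*c + 0.23)^2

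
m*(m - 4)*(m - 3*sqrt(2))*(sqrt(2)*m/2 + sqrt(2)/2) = sqrt(2)*m^4/2 - 3*m^3 - 3*sqrt(2)*m^3/2 - 2*sqrt(2)*m^2 + 9*m^2 + 12*m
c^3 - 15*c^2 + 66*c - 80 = (c - 8)*(c - 5)*(c - 2)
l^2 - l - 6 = (l - 3)*(l + 2)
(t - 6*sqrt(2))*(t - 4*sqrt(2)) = t^2 - 10*sqrt(2)*t + 48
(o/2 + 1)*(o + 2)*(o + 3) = o^3/2 + 7*o^2/2 + 8*o + 6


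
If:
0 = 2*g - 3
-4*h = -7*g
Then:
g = 3/2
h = 21/8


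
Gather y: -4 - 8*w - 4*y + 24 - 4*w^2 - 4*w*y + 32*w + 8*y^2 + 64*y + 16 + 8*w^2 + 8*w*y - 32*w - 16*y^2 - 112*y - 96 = 4*w^2 - 8*w - 8*y^2 + y*(4*w - 52) - 60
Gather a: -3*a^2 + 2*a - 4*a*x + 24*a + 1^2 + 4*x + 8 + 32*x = -3*a^2 + a*(26 - 4*x) + 36*x + 9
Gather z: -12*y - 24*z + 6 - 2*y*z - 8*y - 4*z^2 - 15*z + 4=-20*y - 4*z^2 + z*(-2*y - 39) + 10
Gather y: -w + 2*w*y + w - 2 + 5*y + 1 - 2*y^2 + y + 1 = -2*y^2 + y*(2*w + 6)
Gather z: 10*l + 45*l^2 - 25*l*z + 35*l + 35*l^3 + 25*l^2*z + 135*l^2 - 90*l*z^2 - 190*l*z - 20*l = 35*l^3 + 180*l^2 - 90*l*z^2 + 25*l + z*(25*l^2 - 215*l)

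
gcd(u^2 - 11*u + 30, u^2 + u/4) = 1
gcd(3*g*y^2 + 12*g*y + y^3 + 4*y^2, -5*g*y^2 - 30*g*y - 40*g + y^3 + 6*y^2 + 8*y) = y + 4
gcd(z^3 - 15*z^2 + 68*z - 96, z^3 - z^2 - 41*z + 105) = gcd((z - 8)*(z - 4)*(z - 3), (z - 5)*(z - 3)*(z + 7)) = z - 3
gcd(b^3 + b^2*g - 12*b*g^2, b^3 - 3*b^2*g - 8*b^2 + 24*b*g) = b^2 - 3*b*g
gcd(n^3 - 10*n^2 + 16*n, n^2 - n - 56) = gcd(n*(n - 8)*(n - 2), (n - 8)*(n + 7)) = n - 8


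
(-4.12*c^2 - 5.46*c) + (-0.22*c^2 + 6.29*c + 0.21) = -4.34*c^2 + 0.83*c + 0.21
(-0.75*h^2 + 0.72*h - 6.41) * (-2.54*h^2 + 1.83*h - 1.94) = 1.905*h^4 - 3.2013*h^3 + 19.054*h^2 - 13.1271*h + 12.4354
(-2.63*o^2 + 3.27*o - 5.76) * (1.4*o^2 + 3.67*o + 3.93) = -3.682*o^4 - 5.0741*o^3 - 6.399*o^2 - 8.2881*o - 22.6368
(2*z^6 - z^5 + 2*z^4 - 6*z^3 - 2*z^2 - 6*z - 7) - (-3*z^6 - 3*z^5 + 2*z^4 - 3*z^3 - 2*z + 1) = 5*z^6 + 2*z^5 - 3*z^3 - 2*z^2 - 4*z - 8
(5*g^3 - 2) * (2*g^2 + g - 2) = 10*g^5 + 5*g^4 - 10*g^3 - 4*g^2 - 2*g + 4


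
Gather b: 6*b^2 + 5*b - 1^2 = 6*b^2 + 5*b - 1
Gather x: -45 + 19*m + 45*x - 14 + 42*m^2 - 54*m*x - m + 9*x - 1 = 42*m^2 + 18*m + x*(54 - 54*m) - 60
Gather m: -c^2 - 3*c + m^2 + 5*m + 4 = -c^2 - 3*c + m^2 + 5*m + 4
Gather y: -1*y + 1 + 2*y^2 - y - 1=2*y^2 - 2*y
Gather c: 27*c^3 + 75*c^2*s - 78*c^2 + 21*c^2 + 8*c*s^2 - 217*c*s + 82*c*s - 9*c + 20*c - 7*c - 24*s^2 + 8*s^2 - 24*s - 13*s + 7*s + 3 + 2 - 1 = 27*c^3 + c^2*(75*s - 57) + c*(8*s^2 - 135*s + 4) - 16*s^2 - 30*s + 4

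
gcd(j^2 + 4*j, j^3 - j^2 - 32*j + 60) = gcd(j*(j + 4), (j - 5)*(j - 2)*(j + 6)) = 1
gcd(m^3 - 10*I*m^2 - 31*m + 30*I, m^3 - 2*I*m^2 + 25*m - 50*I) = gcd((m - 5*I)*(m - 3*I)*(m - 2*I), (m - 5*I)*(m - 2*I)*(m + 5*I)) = m^2 - 7*I*m - 10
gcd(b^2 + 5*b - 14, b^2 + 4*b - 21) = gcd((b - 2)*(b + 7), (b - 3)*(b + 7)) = b + 7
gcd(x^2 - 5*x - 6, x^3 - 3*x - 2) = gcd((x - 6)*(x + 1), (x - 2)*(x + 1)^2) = x + 1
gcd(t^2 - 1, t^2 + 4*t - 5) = t - 1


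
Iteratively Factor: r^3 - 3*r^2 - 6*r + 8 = (r - 1)*(r^2 - 2*r - 8) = (r - 1)*(r + 2)*(r - 4)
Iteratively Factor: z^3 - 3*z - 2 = (z - 2)*(z^2 + 2*z + 1) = (z - 2)*(z + 1)*(z + 1)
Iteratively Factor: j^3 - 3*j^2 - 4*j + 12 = (j - 2)*(j^2 - j - 6) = (j - 3)*(j - 2)*(j + 2)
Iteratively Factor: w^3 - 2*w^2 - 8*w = (w)*(w^2 - 2*w - 8) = w*(w + 2)*(w - 4)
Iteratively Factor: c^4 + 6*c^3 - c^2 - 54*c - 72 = (c + 3)*(c^3 + 3*c^2 - 10*c - 24) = (c - 3)*(c + 3)*(c^2 + 6*c + 8) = (c - 3)*(c + 3)*(c + 4)*(c + 2)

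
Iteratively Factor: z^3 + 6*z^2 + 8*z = (z)*(z^2 + 6*z + 8) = z*(z + 2)*(z + 4)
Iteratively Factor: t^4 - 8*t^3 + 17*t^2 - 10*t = (t - 5)*(t^3 - 3*t^2 + 2*t) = (t - 5)*(t - 1)*(t^2 - 2*t) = (t - 5)*(t - 2)*(t - 1)*(t)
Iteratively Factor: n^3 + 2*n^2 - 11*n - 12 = (n + 1)*(n^2 + n - 12) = (n - 3)*(n + 1)*(n + 4)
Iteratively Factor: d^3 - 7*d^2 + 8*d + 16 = (d - 4)*(d^2 - 3*d - 4) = (d - 4)*(d + 1)*(d - 4)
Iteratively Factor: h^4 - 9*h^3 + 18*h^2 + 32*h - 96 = (h - 3)*(h^3 - 6*h^2 + 32) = (h - 4)*(h - 3)*(h^2 - 2*h - 8) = (h - 4)*(h - 3)*(h + 2)*(h - 4)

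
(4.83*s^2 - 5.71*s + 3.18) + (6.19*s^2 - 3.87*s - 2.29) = 11.02*s^2 - 9.58*s + 0.89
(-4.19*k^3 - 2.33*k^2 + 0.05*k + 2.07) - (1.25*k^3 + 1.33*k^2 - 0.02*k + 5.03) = -5.44*k^3 - 3.66*k^2 + 0.07*k - 2.96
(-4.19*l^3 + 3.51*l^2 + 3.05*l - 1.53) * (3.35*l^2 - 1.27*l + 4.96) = -14.0365*l^5 + 17.0798*l^4 - 15.0226*l^3 + 8.4106*l^2 + 17.0711*l - 7.5888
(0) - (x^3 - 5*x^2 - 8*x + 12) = -x^3 + 5*x^2 + 8*x - 12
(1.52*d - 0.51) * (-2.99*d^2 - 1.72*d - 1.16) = -4.5448*d^3 - 1.0895*d^2 - 0.886*d + 0.5916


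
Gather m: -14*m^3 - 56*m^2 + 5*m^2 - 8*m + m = -14*m^3 - 51*m^2 - 7*m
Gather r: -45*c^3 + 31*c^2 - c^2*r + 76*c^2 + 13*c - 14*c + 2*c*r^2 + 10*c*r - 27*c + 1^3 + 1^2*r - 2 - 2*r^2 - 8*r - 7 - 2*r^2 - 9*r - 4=-45*c^3 + 107*c^2 - 28*c + r^2*(2*c - 4) + r*(-c^2 + 10*c - 16) - 12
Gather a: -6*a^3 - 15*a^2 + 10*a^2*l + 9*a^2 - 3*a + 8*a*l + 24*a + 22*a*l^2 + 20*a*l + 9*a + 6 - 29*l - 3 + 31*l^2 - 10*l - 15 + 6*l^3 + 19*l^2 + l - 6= -6*a^3 + a^2*(10*l - 6) + a*(22*l^2 + 28*l + 30) + 6*l^3 + 50*l^2 - 38*l - 18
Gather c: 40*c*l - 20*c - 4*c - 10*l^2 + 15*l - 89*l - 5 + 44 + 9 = c*(40*l - 24) - 10*l^2 - 74*l + 48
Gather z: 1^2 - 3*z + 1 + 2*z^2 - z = 2*z^2 - 4*z + 2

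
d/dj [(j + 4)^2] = 2*j + 8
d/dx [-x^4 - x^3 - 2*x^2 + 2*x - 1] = -4*x^3 - 3*x^2 - 4*x + 2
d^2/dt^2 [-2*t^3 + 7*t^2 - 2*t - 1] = 14 - 12*t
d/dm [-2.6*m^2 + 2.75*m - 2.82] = 2.75 - 5.2*m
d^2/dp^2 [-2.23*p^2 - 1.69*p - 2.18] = -4.46000000000000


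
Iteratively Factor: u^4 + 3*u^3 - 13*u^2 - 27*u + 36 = (u + 4)*(u^3 - u^2 - 9*u + 9) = (u + 3)*(u + 4)*(u^2 - 4*u + 3) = (u - 3)*(u + 3)*(u + 4)*(u - 1)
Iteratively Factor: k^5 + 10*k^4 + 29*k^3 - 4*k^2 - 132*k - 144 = (k + 3)*(k^4 + 7*k^3 + 8*k^2 - 28*k - 48) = (k + 3)*(k + 4)*(k^3 + 3*k^2 - 4*k - 12) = (k + 2)*(k + 3)*(k + 4)*(k^2 + k - 6) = (k - 2)*(k + 2)*(k + 3)*(k + 4)*(k + 3)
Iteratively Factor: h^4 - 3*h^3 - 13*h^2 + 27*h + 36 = (h - 4)*(h^3 + h^2 - 9*h - 9) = (h - 4)*(h + 1)*(h^2 - 9) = (h - 4)*(h + 1)*(h + 3)*(h - 3)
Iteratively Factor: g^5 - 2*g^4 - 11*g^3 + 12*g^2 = (g)*(g^4 - 2*g^3 - 11*g^2 + 12*g) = g*(g + 3)*(g^3 - 5*g^2 + 4*g) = g*(g - 4)*(g + 3)*(g^2 - g) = g^2*(g - 4)*(g + 3)*(g - 1)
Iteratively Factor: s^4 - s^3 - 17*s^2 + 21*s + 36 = (s + 1)*(s^3 - 2*s^2 - 15*s + 36) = (s - 3)*(s + 1)*(s^2 + s - 12) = (s - 3)*(s + 1)*(s + 4)*(s - 3)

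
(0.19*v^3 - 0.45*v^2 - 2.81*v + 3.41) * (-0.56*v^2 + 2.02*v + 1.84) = -0.1064*v^5 + 0.6358*v^4 + 1.0142*v^3 - 8.4138*v^2 + 1.7178*v + 6.2744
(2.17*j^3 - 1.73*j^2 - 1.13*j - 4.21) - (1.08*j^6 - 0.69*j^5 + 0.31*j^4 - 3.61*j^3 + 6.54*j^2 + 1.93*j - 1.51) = -1.08*j^6 + 0.69*j^5 - 0.31*j^4 + 5.78*j^3 - 8.27*j^2 - 3.06*j - 2.7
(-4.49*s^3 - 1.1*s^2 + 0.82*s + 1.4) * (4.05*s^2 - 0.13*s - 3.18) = -18.1845*s^5 - 3.8713*s^4 + 17.7422*s^3 + 9.0614*s^2 - 2.7896*s - 4.452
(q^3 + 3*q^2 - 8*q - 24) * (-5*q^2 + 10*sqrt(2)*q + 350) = -5*q^5 - 15*q^4 + 10*sqrt(2)*q^4 + 30*sqrt(2)*q^3 + 390*q^3 - 80*sqrt(2)*q^2 + 1170*q^2 - 2800*q - 240*sqrt(2)*q - 8400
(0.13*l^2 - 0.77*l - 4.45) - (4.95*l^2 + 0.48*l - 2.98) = -4.82*l^2 - 1.25*l - 1.47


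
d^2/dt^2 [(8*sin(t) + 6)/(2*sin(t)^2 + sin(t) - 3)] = -(32*sin(t)^4 + 112*sin(t)^3 + 372*sin(t)^2 + 402*sin(t) + 132)/((sin(t) - 1)^2*(2*sin(t) + 3)^3)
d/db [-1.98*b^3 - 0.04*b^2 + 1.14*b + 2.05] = -5.94*b^2 - 0.08*b + 1.14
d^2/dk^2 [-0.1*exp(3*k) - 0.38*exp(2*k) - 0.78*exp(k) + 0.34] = (-0.9*exp(2*k) - 1.52*exp(k) - 0.78)*exp(k)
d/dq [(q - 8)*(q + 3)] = 2*q - 5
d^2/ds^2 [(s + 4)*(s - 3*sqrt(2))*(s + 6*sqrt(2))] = 6*s + 8 + 6*sqrt(2)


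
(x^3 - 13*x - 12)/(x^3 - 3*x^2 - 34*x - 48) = (x^2 - 3*x - 4)/(x^2 - 6*x - 16)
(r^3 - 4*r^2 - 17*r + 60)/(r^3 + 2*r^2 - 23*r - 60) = (r - 3)/(r + 3)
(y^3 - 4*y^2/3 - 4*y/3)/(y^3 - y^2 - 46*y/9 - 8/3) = 3*y*(y - 2)/(3*y^2 - 5*y - 12)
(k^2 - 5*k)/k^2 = (k - 5)/k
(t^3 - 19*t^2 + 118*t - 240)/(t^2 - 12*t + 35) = (t^2 - 14*t + 48)/(t - 7)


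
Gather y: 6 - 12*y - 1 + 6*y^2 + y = 6*y^2 - 11*y + 5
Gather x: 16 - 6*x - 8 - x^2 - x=-x^2 - 7*x + 8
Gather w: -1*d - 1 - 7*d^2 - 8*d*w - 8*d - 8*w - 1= -7*d^2 - 9*d + w*(-8*d - 8) - 2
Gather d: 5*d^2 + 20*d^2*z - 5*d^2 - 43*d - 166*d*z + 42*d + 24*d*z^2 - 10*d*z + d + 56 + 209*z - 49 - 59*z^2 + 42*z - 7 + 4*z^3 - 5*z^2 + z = 20*d^2*z + d*(24*z^2 - 176*z) + 4*z^3 - 64*z^2 + 252*z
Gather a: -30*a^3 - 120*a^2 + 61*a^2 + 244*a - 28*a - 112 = -30*a^3 - 59*a^2 + 216*a - 112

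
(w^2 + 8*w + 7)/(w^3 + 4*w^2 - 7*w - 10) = (w + 7)/(w^2 + 3*w - 10)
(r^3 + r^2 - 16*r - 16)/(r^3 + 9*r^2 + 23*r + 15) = (r^2 - 16)/(r^2 + 8*r + 15)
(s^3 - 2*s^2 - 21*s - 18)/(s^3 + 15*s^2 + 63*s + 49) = (s^2 - 3*s - 18)/(s^2 + 14*s + 49)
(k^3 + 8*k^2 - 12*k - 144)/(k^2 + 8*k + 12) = (k^2 + 2*k - 24)/(k + 2)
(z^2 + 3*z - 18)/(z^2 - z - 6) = (z + 6)/(z + 2)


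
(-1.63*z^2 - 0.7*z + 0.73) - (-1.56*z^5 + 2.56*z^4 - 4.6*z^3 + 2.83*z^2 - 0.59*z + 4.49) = 1.56*z^5 - 2.56*z^4 + 4.6*z^3 - 4.46*z^2 - 0.11*z - 3.76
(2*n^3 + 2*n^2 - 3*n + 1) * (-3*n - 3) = -6*n^4 - 12*n^3 + 3*n^2 + 6*n - 3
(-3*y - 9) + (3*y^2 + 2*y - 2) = 3*y^2 - y - 11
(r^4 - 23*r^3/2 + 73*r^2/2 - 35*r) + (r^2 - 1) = r^4 - 23*r^3/2 + 75*r^2/2 - 35*r - 1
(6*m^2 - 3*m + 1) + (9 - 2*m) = 6*m^2 - 5*m + 10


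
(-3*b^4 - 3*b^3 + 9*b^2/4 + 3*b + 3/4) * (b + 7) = -3*b^5 - 24*b^4 - 75*b^3/4 + 75*b^2/4 + 87*b/4 + 21/4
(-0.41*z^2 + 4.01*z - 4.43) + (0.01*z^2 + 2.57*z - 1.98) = -0.4*z^2 + 6.58*z - 6.41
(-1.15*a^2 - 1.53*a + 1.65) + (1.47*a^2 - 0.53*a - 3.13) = 0.32*a^2 - 2.06*a - 1.48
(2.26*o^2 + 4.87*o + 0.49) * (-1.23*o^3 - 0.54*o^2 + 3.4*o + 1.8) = -2.7798*o^5 - 7.2105*o^4 + 4.4515*o^3 + 20.3614*o^2 + 10.432*o + 0.882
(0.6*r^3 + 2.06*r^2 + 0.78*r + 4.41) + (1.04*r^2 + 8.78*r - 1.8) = 0.6*r^3 + 3.1*r^2 + 9.56*r + 2.61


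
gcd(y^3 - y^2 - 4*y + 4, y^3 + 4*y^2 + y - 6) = y^2 + y - 2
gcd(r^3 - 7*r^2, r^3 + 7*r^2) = r^2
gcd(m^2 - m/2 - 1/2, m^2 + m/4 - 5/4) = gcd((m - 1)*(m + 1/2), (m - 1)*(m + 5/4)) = m - 1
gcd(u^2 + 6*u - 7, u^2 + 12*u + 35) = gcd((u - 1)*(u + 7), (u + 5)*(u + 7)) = u + 7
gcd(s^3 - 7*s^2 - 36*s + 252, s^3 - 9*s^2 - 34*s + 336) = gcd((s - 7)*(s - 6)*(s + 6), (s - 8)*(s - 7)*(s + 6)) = s^2 - s - 42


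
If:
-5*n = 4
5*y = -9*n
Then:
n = -4/5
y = 36/25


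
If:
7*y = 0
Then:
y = 0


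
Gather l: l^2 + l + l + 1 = l^2 + 2*l + 1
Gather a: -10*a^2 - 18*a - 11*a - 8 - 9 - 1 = -10*a^2 - 29*a - 18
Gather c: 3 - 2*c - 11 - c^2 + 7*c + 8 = -c^2 + 5*c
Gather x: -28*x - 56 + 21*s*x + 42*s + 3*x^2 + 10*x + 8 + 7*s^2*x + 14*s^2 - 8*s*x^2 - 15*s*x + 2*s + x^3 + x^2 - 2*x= 14*s^2 + 44*s + x^3 + x^2*(4 - 8*s) + x*(7*s^2 + 6*s - 20) - 48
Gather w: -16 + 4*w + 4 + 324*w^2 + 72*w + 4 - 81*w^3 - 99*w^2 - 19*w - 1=-81*w^3 + 225*w^2 + 57*w - 9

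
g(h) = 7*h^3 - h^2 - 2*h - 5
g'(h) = 21*h^2 - 2*h - 2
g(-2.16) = -75.89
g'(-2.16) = 100.30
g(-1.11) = -13.59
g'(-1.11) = 26.09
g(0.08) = -5.16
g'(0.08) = -2.03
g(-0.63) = -5.89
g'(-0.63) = 7.59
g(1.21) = 3.52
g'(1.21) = 26.33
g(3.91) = 390.33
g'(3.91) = 311.23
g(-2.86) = -171.22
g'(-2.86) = 175.49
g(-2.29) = -89.73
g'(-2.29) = 112.71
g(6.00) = 1459.00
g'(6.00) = 742.00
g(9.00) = 4999.00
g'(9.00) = 1681.00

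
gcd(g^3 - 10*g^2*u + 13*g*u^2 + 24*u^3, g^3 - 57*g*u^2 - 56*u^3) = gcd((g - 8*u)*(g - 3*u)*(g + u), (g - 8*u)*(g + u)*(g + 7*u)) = -g^2 + 7*g*u + 8*u^2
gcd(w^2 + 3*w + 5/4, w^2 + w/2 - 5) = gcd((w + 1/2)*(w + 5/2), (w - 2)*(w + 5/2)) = w + 5/2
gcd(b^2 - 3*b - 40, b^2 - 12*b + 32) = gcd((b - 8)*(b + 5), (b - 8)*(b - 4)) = b - 8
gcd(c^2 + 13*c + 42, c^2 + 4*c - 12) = c + 6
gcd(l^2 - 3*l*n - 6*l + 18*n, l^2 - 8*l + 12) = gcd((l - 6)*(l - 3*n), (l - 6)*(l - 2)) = l - 6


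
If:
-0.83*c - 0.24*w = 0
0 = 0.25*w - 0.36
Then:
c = -0.42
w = 1.44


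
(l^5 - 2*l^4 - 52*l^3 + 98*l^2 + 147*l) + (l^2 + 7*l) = l^5 - 2*l^4 - 52*l^3 + 99*l^2 + 154*l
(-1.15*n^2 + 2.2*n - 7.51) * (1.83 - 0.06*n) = 0.069*n^3 - 2.2365*n^2 + 4.4766*n - 13.7433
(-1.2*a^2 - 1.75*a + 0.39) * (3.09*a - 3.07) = -3.708*a^3 - 1.7235*a^2 + 6.5776*a - 1.1973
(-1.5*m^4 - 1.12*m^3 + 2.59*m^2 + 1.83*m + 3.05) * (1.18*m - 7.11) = -1.77*m^5 + 9.3434*m^4 + 11.0194*m^3 - 16.2555*m^2 - 9.4123*m - 21.6855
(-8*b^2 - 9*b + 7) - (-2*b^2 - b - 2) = -6*b^2 - 8*b + 9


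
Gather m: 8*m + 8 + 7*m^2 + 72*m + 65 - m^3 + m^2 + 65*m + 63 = -m^3 + 8*m^2 + 145*m + 136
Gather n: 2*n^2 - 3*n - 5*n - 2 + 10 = 2*n^2 - 8*n + 8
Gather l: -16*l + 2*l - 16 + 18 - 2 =-14*l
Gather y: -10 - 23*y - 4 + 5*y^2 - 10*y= 5*y^2 - 33*y - 14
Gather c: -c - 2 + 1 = -c - 1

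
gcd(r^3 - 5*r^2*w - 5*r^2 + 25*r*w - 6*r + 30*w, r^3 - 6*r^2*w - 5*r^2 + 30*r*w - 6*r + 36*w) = r^2 - 5*r - 6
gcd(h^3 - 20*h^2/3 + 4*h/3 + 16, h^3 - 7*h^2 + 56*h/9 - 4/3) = h - 6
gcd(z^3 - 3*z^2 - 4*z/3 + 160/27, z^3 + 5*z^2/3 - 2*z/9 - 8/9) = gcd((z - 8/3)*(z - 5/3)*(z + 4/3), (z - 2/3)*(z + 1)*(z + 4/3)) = z + 4/3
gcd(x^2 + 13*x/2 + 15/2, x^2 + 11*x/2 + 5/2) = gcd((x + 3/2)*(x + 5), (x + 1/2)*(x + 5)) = x + 5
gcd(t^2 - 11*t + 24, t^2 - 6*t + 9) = t - 3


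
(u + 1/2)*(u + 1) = u^2 + 3*u/2 + 1/2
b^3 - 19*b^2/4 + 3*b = b*(b - 4)*(b - 3/4)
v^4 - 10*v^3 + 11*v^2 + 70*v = v*(v - 7)*(v - 5)*(v + 2)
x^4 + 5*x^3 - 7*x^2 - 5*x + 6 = (x - 1)^2*(x + 1)*(x + 6)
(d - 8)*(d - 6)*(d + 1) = d^3 - 13*d^2 + 34*d + 48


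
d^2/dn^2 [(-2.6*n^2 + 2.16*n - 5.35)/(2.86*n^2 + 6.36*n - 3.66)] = (2.8421709430404e-14*n^4 + 129.921792*n^3 - 425.85972*n^2 - 448.226064*n - 513.911928)/(23.393656*n^6 + 156.066768*n^5 + 257.24556*n^4 - 142.18416*n^3 - 329.20236*n^2 + 255.588048*n - 49.027896)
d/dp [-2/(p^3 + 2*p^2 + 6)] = 2*p*(3*p + 4)/(p^3 + 2*p^2 + 6)^2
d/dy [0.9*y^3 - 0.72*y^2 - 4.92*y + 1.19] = 2.7*y^2 - 1.44*y - 4.92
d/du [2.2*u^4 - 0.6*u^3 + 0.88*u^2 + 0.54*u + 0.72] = 8.8*u^3 - 1.8*u^2 + 1.76*u + 0.54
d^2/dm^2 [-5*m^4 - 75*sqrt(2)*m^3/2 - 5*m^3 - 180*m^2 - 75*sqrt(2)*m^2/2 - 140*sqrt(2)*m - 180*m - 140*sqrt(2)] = -60*m^2 - 225*sqrt(2)*m - 30*m - 360 - 75*sqrt(2)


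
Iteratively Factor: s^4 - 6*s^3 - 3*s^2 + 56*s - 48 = (s - 4)*(s^3 - 2*s^2 - 11*s + 12) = (s - 4)^2*(s^2 + 2*s - 3) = (s - 4)^2*(s - 1)*(s + 3)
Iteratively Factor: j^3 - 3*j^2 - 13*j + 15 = (j + 3)*(j^2 - 6*j + 5) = (j - 1)*(j + 3)*(j - 5)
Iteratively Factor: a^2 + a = (a + 1)*(a)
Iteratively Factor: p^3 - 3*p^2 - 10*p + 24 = (p - 2)*(p^2 - p - 12) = (p - 4)*(p - 2)*(p + 3)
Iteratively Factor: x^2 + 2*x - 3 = (x + 3)*(x - 1)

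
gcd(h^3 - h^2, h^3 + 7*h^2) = h^2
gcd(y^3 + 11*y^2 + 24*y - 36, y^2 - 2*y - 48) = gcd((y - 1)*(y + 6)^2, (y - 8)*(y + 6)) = y + 6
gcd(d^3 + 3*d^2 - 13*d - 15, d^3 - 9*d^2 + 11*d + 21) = d^2 - 2*d - 3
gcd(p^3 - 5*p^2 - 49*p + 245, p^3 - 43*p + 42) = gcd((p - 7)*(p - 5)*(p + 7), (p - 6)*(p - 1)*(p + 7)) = p + 7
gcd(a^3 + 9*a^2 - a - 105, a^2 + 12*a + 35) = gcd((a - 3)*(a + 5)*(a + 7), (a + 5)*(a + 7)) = a^2 + 12*a + 35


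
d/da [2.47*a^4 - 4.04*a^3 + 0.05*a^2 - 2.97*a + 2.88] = 9.88*a^3 - 12.12*a^2 + 0.1*a - 2.97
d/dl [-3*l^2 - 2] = -6*l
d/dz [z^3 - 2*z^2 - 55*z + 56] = 3*z^2 - 4*z - 55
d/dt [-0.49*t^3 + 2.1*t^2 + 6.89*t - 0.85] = -1.47*t^2 + 4.2*t + 6.89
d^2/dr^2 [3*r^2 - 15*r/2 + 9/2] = 6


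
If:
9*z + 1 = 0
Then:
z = -1/9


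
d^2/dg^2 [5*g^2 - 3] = 10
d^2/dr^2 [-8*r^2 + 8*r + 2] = -16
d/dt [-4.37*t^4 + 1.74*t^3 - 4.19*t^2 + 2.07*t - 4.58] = -17.48*t^3 + 5.22*t^2 - 8.38*t + 2.07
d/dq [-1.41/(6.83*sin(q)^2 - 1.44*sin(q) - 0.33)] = (19.2606*sin(q) - 2.0304)*cos(q)/(-6.83*sin(q)^2 + 1.44*sin(q) + 0.33)^2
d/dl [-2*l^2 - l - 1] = -4*l - 1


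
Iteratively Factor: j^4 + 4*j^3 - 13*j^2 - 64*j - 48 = (j + 4)*(j^3 - 13*j - 12) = (j + 3)*(j + 4)*(j^2 - 3*j - 4) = (j - 4)*(j + 3)*(j + 4)*(j + 1)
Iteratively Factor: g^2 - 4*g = (g)*(g - 4)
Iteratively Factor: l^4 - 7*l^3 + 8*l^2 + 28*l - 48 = (l - 3)*(l^3 - 4*l^2 - 4*l + 16) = (l - 3)*(l + 2)*(l^2 - 6*l + 8) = (l - 3)*(l - 2)*(l + 2)*(l - 4)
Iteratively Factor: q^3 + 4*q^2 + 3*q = (q)*(q^2 + 4*q + 3) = q*(q + 3)*(q + 1)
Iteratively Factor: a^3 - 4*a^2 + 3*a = (a - 1)*(a^2 - 3*a) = (a - 3)*(a - 1)*(a)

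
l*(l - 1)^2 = l^3 - 2*l^2 + l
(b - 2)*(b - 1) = b^2 - 3*b + 2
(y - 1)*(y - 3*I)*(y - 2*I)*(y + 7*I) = y^4 - y^3 + 2*I*y^3 + 29*y^2 - 2*I*y^2 - 29*y - 42*I*y + 42*I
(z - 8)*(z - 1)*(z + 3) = z^3 - 6*z^2 - 19*z + 24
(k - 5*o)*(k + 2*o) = k^2 - 3*k*o - 10*o^2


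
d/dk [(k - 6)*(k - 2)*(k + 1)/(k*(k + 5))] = (k^4 + 10*k^3 - 39*k^2 - 24*k - 60)/(k^2*(k^2 + 10*k + 25))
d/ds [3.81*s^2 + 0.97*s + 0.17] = 7.62*s + 0.97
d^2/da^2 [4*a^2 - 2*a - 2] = 8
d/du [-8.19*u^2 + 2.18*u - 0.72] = 2.18 - 16.38*u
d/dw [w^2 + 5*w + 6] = 2*w + 5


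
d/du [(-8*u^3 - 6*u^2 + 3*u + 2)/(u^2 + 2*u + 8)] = (-8*u^4 - 32*u^3 - 207*u^2 - 100*u + 20)/(u^4 + 4*u^3 + 20*u^2 + 32*u + 64)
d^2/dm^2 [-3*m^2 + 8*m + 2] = -6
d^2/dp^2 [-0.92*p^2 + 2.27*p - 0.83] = -1.84000000000000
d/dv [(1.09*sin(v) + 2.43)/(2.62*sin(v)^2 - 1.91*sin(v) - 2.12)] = (-2.8558*sin(v)^2 - 12.7332*sin(v) + 2.3305)*cos(v)/(6.8644*sin(v)^4 - 10.0084*sin(v)^3 - 7.4607*sin(v)^2 + 8.0984*sin(v) + 4.4944)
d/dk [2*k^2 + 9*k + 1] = 4*k + 9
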